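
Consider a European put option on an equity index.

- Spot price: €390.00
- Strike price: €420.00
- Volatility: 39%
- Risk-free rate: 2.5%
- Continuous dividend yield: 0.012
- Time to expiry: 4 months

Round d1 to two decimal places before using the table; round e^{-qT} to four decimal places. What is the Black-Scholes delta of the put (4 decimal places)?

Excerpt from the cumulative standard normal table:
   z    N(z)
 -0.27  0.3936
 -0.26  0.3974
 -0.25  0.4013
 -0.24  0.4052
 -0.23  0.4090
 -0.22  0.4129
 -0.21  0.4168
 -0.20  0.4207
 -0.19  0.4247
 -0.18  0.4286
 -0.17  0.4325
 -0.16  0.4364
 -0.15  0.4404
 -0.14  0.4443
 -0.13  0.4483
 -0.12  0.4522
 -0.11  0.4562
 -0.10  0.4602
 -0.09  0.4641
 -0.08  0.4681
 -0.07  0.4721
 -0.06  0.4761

-0.5770

σ√T = 0.39·√0.3333 = 0.2252
d₁ = [ln(390/420) + (0.025 − 0.012 + ½·0.39²)·0.3333] / (σ√T) = (-0.0741 + 0.0297) / 0.2252 = -0.1973 → -0.20
N(d₁) = N(-0.20) = 0.4207
Δ_put = e^(−qT)·(N(d₁) − 1) = 0.9960·(0.4207 − 1) = -0.5770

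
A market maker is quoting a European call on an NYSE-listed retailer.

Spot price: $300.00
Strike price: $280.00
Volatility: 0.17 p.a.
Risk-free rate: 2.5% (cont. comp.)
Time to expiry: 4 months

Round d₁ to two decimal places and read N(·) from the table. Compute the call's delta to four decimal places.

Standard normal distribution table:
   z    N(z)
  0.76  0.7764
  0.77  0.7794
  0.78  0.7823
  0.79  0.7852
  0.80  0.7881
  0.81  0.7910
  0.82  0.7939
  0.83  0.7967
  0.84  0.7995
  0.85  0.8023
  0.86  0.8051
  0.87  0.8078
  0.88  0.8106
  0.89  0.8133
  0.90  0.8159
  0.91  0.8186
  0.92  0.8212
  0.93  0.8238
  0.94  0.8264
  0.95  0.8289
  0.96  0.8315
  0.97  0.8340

0.7995

T = 0.3333;  σ√T = 0.0981
d₁ = [ln(300/280) + (0.025 + 0.17²/2)·0.3333] / 0.0981 = [0.0690 + 0.0132] / 0.0981 = 0.8369 ⇒ 0.84
N(d₁) = N(0.84) = 0.7995
Δ_call = N(d₁) = 0.7995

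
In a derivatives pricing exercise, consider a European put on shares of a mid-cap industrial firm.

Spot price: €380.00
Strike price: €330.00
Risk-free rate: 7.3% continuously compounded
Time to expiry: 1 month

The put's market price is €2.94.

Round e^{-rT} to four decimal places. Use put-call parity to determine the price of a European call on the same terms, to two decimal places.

€54.95

exp(−rT) = exp(−0.073·0.08333) = 0.9939
Put-call parity: C − P = S − K·e^(−rT) = 380 − 330·0.9939 = 380 − 327.9870 = 52.0130
C = P + (C − P) = 2.94 + (52.0130) = 54.9530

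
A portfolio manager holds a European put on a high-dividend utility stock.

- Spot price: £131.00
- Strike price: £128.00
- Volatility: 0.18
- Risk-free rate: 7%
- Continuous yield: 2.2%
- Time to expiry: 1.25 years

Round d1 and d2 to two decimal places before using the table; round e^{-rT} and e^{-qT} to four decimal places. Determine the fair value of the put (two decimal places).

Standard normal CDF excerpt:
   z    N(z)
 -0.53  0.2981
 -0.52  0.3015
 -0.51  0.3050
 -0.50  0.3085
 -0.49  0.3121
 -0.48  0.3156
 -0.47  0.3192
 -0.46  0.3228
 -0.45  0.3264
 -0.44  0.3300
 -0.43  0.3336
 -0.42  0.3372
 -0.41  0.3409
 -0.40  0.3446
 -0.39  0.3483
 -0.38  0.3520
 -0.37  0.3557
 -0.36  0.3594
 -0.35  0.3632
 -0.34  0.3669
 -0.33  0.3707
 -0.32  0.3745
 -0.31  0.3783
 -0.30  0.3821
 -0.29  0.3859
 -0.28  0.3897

£5.49

σ√T = 0.18 × 1.1180 = 0.2012
d₁ = [ln(131/128) + (0.07 − 0.022 + 0.18²/2)·1.25] / 0.2012 = [0.0232 + 0.0803] / 0.2012 = 0.5139 ⇒ 0.51
d₂ = d₁ − σ√T = 0.5139 − 0.2012 = 0.3126 ⇒ 0.31
e^(−qT) = e^(−0.022·1.25) = 0.9729;  e^(−rT) = e^(−0.07·1.25) = 0.9162
P = 128·0.9162·N(-0.31) − 131·0.9729·N(-0.51) = 128·0.9162·0.3783 − 131·0.9729·0.3050 = 44.3646 − 38.8722 = 5.4924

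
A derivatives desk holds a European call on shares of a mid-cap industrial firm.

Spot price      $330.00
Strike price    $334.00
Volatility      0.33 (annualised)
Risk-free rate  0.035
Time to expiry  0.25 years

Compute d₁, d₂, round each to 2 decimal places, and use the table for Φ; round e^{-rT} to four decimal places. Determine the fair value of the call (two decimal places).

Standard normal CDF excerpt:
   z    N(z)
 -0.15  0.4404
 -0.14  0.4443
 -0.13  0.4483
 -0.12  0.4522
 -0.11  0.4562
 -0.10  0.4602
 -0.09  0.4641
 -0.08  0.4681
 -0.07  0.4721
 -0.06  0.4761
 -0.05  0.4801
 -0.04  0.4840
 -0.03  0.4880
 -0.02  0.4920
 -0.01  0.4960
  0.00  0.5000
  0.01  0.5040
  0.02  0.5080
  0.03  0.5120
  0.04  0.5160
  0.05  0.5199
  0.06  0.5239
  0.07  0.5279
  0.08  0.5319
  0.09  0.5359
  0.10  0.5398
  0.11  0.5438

σ√T = 0.33·√0.25 = 0.1650
d₁ = [ln(330/334) + (0.035 + 0.33²/2)·0.25] / 0.1650 = [-0.0120 + 0.0224] / 0.1650 = 0.0625 which rounds to 0.06
d₂ = d₁ − σ√T = 0.0625 − 0.1650 = -0.1025 which rounds to -0.10
e^(−rT) = e^(−0.035·0.25) = 0.9913
N(d₁) = N(0.06) = 0.5239;  N(d₂) = N(-0.10) = 0.4602
C = 330·0.5239 − 334·0.9913·0.4602 = 172.8870 − 152.3696 = 20.5174

$20.52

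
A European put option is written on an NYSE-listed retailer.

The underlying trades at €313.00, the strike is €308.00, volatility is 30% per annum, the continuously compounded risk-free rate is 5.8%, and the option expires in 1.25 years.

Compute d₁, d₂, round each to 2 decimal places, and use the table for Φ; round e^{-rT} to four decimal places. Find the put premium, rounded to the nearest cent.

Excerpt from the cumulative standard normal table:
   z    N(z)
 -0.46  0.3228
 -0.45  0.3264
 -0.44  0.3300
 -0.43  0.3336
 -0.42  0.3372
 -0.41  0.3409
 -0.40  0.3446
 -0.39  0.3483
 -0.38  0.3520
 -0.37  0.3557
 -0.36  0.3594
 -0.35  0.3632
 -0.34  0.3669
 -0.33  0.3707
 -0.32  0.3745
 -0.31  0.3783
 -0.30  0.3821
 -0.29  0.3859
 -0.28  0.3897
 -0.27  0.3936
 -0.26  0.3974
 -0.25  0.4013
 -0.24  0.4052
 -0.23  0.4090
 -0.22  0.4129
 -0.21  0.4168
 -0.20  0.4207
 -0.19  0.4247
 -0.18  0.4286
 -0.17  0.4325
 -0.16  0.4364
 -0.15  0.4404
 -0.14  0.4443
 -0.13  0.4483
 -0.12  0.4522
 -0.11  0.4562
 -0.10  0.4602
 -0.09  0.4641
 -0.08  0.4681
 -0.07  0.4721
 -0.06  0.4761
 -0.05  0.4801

€27.42

σ√T = 0.3 × 1.1180 = 0.3354
d₁ = [ln(313/308) + (0.058 + ½·0.3²)·1.25] / (σ√T) = (0.0161 + 0.1288) / 0.3354 = 0.4319 ≈ 0.43
d₂ = 0.4319 − 0.3354 = 0.0965 ≈ 0.10
exp(−rT) = exp(−0.058·1.25) = 0.9301
P = 308·0.9301·N(-0.10) − 313·N(-0.43) = 308·0.9301·0.4602 − 313·0.3336 = 131.8339 − 104.4168 = 27.4171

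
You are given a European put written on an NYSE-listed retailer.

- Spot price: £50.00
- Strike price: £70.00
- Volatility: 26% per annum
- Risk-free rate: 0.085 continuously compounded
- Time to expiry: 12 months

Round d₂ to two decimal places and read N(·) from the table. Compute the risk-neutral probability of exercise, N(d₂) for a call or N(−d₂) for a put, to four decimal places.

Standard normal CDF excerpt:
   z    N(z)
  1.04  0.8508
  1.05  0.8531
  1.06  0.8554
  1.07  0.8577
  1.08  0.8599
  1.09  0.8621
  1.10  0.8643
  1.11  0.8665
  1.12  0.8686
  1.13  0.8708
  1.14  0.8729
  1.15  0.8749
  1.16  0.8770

0.8643

T = 1;  σ√T = 0.2600
d₁ = [ln(50/70) + (0.085 + 0.26²/2)·1] / 0.2600 = [-0.3365 + 0.1188] / 0.2600 = -0.8372 which rounds to -0.84
d₂ = d₁ − σ√T = -0.8372 − 0.2600 = -1.0972 which rounds to -1.10
Pr(exercise) under Q = N(−d₂) = N(1.10) = 0.8643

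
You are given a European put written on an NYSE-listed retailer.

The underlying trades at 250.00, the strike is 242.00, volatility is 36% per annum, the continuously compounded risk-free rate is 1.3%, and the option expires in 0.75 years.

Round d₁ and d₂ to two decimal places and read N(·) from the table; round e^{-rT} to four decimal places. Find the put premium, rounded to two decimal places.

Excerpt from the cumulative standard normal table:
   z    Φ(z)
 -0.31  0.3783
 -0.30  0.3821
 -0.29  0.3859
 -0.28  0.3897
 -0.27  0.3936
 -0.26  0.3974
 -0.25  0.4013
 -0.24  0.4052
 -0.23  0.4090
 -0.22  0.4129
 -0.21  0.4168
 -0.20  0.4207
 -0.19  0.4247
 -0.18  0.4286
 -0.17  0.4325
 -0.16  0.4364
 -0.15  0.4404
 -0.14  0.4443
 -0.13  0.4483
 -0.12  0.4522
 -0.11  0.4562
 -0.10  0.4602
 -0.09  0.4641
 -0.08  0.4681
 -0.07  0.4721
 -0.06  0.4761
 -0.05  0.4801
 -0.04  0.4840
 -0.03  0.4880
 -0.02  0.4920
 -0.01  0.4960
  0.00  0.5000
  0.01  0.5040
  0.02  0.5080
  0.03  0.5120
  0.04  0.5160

25.27

σ√T = 0.36·√0.75 = 0.3118
d₁ = [ln(250/242) + (0.013 + 0.36²/2)·0.75] / 0.3118 = [0.0325 + 0.0583] / 0.3118 = 0.2915 which rounds to 0.29
d₂ = d₁ − σ√T = 0.2915 − 0.3118 = -0.0203 which rounds to -0.02
e^(−rT) = e^(−0.013·0.75) = 0.9903
P = 242·0.9903·N(0.02) − 250·N(-0.29) = 242·0.9903·0.5080 − 250·0.3859 = 121.7435 − 96.4750 = 25.2685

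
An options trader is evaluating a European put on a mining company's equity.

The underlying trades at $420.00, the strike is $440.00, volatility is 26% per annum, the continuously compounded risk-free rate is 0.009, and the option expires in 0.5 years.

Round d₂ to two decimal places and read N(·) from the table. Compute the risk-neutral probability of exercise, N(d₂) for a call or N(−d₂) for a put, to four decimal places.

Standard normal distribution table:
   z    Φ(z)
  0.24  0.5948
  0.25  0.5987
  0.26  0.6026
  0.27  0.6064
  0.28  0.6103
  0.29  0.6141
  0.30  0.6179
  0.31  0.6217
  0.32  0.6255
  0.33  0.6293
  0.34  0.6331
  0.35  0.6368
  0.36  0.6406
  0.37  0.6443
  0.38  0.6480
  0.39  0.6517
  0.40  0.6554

0.6255

σ√T = 0.26 × 0.7071 = 0.1838
d₁ = [ln(420/440) + (0.009 + 0.26²/2)·0.5] / 0.1838 = [-0.0465 + 0.0214] / 0.1838 = -0.1366 → -0.14
d₂ = d₁ − σ√T = -0.1366 − 0.1838 = -0.3205 → -0.32
Pr(exercise) under Q = N(−d₂) = N(0.32) = 0.6255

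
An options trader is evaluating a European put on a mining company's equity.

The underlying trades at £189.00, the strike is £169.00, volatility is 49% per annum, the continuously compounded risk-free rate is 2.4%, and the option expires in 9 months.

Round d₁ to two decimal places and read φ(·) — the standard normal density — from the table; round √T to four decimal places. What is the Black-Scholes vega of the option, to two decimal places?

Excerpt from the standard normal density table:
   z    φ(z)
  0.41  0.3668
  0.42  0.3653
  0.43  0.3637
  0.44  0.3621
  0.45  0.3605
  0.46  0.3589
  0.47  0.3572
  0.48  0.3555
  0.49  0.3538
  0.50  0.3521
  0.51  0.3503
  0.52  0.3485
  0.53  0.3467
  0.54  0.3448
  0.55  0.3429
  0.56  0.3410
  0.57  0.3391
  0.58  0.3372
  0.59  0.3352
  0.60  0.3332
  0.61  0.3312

σ√T = 0.49 × 0.8660 = 0.4244
d₁ = [ln(189/169) + (0.024 + 0.49²/2)·0.75] / 0.4244 = [0.1118 + 0.1080] / 0.4244 = 0.5182 which rounds to 0.52
√T = √0.75 = 0.8660
φ(d₁) = φ(0.52) = 0.3485
vega = S·φ(d₁)·√T = 189·0.3485·0.8660 = 57.0404

57.04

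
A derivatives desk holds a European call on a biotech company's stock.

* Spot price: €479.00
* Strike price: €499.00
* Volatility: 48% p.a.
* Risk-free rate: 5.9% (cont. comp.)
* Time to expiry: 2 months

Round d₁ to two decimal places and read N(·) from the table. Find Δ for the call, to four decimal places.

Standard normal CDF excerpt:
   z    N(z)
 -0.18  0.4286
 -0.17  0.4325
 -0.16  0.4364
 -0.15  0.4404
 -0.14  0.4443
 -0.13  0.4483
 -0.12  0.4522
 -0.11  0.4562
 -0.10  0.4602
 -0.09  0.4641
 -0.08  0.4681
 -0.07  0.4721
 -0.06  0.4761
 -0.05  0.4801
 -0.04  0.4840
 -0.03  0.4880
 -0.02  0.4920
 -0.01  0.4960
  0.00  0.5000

0.4761

σ√T = 0.48·√0.1667 = 0.1960
d₁ = [ln(479/499) + (0.059 + 0.48²/2)·0.1667] / 0.1960 = [-0.0409 + 0.0290] / 0.1960 = -0.0606 ⇒ -0.06
N(d₁) = N(-0.06) = 0.4761
Δ_call = N(d₁) = 0.4761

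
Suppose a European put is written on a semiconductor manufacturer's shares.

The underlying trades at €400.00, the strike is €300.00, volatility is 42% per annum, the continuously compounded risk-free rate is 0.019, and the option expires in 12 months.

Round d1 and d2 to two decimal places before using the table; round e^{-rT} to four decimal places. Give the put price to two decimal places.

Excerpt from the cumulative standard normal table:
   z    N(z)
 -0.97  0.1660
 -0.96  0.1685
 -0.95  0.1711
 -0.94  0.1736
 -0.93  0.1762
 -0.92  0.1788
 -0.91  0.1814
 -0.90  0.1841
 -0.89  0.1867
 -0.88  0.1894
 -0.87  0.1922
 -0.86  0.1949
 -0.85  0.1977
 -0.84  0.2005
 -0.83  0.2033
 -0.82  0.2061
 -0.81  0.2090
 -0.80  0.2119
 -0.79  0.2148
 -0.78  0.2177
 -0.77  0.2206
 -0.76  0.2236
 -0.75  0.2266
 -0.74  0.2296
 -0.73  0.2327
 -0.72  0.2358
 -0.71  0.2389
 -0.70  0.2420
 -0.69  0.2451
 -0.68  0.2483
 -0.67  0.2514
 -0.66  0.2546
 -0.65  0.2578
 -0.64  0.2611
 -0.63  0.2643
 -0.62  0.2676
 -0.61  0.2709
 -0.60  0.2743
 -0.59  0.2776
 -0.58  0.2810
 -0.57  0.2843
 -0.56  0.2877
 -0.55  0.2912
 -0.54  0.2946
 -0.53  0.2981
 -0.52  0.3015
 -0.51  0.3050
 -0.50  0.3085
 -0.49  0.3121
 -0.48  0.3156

T = 1;  σ√T = 0.4200
d₁ = [ln(400/300) + (0.019 + 0.42²/2)·1] / 0.4200 = [0.2877 + 0.1072] / 0.4200 = 0.9402 ≈ 0.94
d₂ = d₁ − σ√T = 0.9402 − 0.4200 = 0.5202 ≈ 0.52
e^(−rT) = e^(−0.019·1) = 0.9812
N(−d₂) = N(-0.52) = 0.3015;  N(−d₁) = N(-0.94) = 0.1736
P = 300·0.9812·0.3015 − 400·0.1736 = 88.7495 − 69.4400 = 19.3095

€19.31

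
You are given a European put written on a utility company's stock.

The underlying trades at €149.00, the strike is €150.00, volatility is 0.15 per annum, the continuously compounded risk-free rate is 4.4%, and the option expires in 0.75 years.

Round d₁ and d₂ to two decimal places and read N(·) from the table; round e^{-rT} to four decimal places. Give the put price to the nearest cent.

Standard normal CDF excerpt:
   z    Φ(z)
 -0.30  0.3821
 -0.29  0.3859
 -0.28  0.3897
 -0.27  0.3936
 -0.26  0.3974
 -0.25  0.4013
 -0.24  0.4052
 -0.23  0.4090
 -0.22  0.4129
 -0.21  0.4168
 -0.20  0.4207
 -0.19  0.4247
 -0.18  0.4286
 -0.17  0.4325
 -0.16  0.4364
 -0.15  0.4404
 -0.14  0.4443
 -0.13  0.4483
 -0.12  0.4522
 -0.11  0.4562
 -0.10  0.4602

€5.83

σ√T = 0.15·√0.75 = 0.1299
d₁ = [ln(149/150) + (0.044 + ½·0.15²)·0.75] / (σ√T) = (-0.0067 + 0.0414) / 0.1299 = 0.2675 ⇒ 0.27
d₂ = 0.2675 − 0.1299 = 0.1376 ⇒ 0.14
exp(−rT) = exp(−0.044·0.75) = 0.9675
N(−d₂) = N(-0.14) = 0.4443;  N(−d₁) = N(-0.27) = 0.3936
P = 150·0.9675·0.4443 − 149·0.3936 = 64.4790 − 58.6464 = 5.8326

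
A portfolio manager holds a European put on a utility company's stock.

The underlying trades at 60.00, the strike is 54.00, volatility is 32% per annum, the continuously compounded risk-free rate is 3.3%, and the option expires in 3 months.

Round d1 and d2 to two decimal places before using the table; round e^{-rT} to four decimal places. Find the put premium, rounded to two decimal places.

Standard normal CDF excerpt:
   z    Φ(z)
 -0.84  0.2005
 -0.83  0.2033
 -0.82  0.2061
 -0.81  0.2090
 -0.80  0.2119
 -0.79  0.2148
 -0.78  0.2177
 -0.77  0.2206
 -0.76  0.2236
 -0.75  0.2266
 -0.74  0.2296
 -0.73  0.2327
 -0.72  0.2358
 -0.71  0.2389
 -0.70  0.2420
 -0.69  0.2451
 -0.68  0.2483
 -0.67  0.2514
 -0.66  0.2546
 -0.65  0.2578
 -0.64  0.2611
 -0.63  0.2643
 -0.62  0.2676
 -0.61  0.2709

σ√T = 0.32 × 0.5000 = 0.1600
d₁ = [ln(60/54) + (0.033 + 0.32²/2)·0.25] / 0.1600 = [0.1054 + 0.0210] / 0.1600 = 0.7901 → 0.79
d₂ = d₁ − σ√T = 0.7901 − 0.1600 = 0.6301 → 0.63
exp(−rT) = exp(−0.033·0.25) = 0.9918
P = 54·0.9918·N(-0.63) − 60·N(-0.79) = 54·0.9918·0.2643 − 60·0.2148 = 14.1552 − 12.8880 = 1.2672

1.27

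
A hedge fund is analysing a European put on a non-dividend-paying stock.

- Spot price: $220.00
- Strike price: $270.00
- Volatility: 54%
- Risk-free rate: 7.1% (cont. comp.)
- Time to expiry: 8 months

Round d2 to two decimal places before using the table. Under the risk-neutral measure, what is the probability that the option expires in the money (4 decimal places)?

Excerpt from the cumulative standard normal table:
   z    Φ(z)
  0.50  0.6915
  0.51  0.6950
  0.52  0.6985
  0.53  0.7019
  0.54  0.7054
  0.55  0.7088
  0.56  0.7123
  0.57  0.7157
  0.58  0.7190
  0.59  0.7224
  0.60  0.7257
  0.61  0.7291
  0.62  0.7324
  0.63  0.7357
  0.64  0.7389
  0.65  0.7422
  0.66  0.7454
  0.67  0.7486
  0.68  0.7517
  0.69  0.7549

0.7190

T = 0.6667;  σ√T = 0.4409
ln(S/K) + (r + σ²/2)T = ln(220/270) + (0.071 + 0.54²/2)·0.6667 = -0.2048 + 0.1445 = -0.0603
d₁ = -0.0603 / 0.4409 = -0.1367 → -0.14
d₂ = d₁ − σ√T = -0.1367 − 0.4409 = -0.5776 → -0.58
Pr(exercise) under Q = N(−d₂) = N(0.58) = 0.7190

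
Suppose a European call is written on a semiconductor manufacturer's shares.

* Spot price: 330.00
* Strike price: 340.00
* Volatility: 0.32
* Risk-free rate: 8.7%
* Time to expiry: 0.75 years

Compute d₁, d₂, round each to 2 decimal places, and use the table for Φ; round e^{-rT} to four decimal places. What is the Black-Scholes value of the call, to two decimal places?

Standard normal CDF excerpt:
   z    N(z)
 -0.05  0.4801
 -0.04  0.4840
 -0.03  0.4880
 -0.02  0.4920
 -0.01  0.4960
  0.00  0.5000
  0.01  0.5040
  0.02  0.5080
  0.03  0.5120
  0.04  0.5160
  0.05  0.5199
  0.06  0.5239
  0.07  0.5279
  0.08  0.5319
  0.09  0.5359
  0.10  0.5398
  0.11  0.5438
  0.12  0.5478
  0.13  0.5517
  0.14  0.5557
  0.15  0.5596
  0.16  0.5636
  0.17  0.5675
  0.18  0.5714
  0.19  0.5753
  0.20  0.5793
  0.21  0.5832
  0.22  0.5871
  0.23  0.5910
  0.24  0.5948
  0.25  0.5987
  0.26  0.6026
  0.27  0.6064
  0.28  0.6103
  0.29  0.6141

σ√T = 0.32 × 0.8660 = 0.2771
d₁ = [ln(330/340) + (0.087 + 0.32²/2)·0.75] / 0.2771 = [-0.0299 + 0.1036] / 0.2771 = 0.2663 ⇒ 0.27
d₂ = d₁ − σ√T = 0.2663 − 0.2771 = -0.0108 ⇒ -0.01
e^(−rT) = e^(−0.087·0.75) = 0.9368
N(d₁) = N(0.27) = 0.6064;  N(d₂) = N(-0.01) = 0.4960
C = 330·0.6064 − 340·0.9368·0.4960 = 200.1120 − 157.9820 = 42.1300

42.13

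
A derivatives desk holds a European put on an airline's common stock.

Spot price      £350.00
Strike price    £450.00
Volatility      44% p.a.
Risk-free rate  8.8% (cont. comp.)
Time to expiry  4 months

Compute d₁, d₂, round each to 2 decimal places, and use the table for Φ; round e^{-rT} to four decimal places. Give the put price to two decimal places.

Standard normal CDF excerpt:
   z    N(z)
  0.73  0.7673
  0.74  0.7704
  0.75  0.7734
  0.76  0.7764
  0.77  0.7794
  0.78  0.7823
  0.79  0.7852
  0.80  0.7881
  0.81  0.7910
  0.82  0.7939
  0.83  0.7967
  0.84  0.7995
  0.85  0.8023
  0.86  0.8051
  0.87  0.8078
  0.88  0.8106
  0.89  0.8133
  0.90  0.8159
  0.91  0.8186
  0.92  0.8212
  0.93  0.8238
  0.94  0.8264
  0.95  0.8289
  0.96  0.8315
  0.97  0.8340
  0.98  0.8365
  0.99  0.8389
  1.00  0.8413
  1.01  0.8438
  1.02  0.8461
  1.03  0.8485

T = 0.3333;  σ√T = 0.2540
d₁ = [ln(350/450) + (0.088 + 0.44²/2)·0.3333] / 0.2540 = [-0.2513 + 0.0616] / 0.2540 = -0.7468 ⇒ -0.75
d₂ = d₁ − σ√T = -0.7468 − 0.2540 = -1.0008 ⇒ -1.00
e^(−rT) = e^(−0.088·0.3333) = 0.9711
N(−d₂) = N(1.00) = 0.8413;  N(−d₁) = N(0.75) = 0.7734
P = 450·0.9711·0.8413 − 350·0.7734 = 367.6439 − 270.6900 = 96.9539

£96.95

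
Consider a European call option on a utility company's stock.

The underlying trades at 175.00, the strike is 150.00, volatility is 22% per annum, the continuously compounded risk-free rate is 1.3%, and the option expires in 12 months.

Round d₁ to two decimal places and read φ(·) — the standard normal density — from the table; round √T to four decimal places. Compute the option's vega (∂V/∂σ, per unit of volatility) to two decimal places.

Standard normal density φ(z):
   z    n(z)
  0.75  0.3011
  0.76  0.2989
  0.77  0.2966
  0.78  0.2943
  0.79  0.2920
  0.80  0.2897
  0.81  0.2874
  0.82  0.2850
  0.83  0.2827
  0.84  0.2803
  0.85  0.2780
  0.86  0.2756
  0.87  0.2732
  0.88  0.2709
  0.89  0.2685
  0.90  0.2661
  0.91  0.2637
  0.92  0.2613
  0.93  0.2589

σ√T = 0.22 × 1.0000 = 0.2200
d₁ = [ln(175/150) + (0.013 + 0.22²/2)·1] / 0.2200 = [0.1542 + 0.0372] / 0.2200 = 0.8698 → 0.87
√T = √1 = 1.0000
φ(d₁) = φ(0.87) = 0.2732
vega = S·φ(d₁)·√T = 175·0.2732·1.0000 = 47.8100

47.81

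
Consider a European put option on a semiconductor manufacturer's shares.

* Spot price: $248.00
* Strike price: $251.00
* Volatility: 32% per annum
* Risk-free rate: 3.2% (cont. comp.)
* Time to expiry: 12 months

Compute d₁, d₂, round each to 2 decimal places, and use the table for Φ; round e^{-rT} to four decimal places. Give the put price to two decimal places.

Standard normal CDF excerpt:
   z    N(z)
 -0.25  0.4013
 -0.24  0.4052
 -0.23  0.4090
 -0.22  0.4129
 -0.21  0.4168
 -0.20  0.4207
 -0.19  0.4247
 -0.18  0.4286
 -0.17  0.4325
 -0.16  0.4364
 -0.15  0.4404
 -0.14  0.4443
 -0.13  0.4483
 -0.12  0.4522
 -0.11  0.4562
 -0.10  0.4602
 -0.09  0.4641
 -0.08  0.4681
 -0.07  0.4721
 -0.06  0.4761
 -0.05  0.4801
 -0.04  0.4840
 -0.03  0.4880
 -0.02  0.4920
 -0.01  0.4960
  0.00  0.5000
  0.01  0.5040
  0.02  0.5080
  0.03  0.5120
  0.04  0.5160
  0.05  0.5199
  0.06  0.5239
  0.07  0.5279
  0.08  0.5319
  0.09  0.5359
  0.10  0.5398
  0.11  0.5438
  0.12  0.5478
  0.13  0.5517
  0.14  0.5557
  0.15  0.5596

T = 1;  σ√T = 0.3200
d₁ = [ln(248/251) + (0.032 + 0.32²/2)·1] / 0.3200 = [-0.0120 + 0.0832] / 0.3200 = 0.2224 ⇒ 0.22
d₂ = d₁ − σ√T = 0.2224 − 0.3200 = -0.0976 ⇒ -0.10
exp(−rT) = exp(−0.032·1) = 0.9685
P = 251·0.9685·N(0.10) − 248·N(-0.22) = 251·0.9685·0.5398 − 248·0.4129 = 131.2219 − 102.3992 = 28.8227

$28.82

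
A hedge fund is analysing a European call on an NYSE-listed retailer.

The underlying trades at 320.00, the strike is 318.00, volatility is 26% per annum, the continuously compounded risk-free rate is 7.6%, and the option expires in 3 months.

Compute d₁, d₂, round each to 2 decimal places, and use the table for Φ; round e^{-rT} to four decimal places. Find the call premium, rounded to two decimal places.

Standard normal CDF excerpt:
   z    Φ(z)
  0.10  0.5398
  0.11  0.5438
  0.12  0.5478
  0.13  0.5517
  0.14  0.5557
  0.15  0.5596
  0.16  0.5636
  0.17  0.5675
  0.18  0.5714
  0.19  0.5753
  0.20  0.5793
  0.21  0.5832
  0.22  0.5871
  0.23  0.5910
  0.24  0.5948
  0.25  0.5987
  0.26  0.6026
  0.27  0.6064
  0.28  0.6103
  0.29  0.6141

20.69

σ√T = 0.26·√0.25 = 0.1300
d₁ = [ln(320/318) + (0.076 + 0.26²/2)·0.25] / 0.1300 = [0.0063 + 0.0275] / 0.1300 = 0.2594 → 0.26
d₂ = d₁ − σ√T = 0.2594 − 0.1300 = 0.1294 → 0.13
exp(−rT) = exp(−0.076·0.25) = 0.9812
N(d₁) = N(0.26) = 0.6026;  N(d₂) = N(0.13) = 0.5517
C = 320·0.6026 − 318·0.9812·0.5517 = 192.8320 − 172.1423 = 20.6897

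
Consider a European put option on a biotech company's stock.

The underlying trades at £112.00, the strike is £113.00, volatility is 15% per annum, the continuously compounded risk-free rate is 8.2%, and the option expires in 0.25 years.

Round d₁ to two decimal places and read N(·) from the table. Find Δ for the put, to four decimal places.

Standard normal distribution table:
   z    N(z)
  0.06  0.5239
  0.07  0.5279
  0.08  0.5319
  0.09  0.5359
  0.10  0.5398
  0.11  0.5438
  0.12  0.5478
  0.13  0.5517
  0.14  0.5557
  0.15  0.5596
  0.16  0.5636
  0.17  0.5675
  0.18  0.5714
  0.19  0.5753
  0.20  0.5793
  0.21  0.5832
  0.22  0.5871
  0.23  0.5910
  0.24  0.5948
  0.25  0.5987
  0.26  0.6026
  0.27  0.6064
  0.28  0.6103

σ√T = 0.15·√0.25 = 0.0750
d₁ = [ln(112/113) + (0.082 + 0.15²/2)·0.25] / 0.0750 = [-0.0089 + 0.0233] / 0.0750 = 0.1923 → 0.19
N(d₁) = N(0.19) = 0.5753
Δ_put = N(d₁) − 1 = 0.5753 − 1 = -0.4247

-0.4247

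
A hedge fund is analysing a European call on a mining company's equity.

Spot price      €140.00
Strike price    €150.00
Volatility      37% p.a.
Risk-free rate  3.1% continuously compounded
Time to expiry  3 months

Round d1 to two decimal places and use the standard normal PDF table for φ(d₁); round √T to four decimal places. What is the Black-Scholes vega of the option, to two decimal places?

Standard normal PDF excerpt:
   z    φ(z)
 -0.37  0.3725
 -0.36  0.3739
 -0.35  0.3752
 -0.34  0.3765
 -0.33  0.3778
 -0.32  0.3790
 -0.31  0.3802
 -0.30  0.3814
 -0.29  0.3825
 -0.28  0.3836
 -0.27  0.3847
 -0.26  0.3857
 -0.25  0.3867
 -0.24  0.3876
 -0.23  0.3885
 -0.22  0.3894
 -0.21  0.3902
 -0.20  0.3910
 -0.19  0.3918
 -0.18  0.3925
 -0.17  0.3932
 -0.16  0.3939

27.13

σ√T = 0.37·√0.25 = 0.1850
d₁ = [ln(140/150) + (0.031 + ½·0.37²)·0.25] / (σ√T) = (-0.0690 + 0.0249) / 0.1850 = -0.2385 ≈ -0.24
√T = √0.25 = 0.5000
φ(d₁) = φ(-0.24) = 0.3876
vega = S·φ(d₁)·√T = 140·0.3876·0.5000 = 27.1320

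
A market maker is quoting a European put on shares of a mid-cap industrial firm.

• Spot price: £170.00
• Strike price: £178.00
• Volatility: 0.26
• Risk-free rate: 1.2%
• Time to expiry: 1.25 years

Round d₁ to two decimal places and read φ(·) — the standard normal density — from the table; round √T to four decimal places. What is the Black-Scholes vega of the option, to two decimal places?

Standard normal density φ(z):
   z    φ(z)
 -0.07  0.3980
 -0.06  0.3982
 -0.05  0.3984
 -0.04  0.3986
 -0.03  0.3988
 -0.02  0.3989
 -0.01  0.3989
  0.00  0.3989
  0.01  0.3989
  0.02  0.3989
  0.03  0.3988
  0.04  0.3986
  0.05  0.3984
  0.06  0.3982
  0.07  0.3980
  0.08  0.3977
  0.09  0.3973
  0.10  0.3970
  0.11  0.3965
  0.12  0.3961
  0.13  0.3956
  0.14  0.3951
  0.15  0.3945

T = 1.25;  σ√T = 0.2907
d₁ = [ln(170/178) + (0.012 + 0.26²/2)·1.25] / 0.2907 = [-0.0460 + 0.0573] / 0.2907 = 0.0388 → 0.04
√T = √1.25 = 1.1180
φ(d₁) = φ(0.04) = 0.3986
vega = S·φ(d₁)·√T = 170·0.3986·1.1180 = 75.7579

75.76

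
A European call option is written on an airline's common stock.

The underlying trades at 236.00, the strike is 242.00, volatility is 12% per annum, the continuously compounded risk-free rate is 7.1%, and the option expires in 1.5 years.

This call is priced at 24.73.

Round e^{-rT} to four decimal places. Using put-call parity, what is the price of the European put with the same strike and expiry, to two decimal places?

exp(−rT) = exp(−0.071·1.5) = 0.8990
Put-call parity: C − P = S − K·e^(−rT) = 236 − 242·0.8990 = 236 − 217.5580 = 18.4420
P = C − (C − P) = 24.73 − (18.4420) = 6.2880

6.29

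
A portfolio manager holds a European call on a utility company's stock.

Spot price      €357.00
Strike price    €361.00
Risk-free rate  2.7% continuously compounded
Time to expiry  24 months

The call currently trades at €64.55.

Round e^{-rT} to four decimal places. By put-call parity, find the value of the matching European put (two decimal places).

exp(−rT) = exp(−0.027·2) = 0.9474
Put-call parity: C − P = S − K·e^(−rT) = 357 − 361·0.9474 = 357 − 342.0114 = 14.9886
P = C − (C − P) = 64.55 − (14.9886) = 49.5614

€49.56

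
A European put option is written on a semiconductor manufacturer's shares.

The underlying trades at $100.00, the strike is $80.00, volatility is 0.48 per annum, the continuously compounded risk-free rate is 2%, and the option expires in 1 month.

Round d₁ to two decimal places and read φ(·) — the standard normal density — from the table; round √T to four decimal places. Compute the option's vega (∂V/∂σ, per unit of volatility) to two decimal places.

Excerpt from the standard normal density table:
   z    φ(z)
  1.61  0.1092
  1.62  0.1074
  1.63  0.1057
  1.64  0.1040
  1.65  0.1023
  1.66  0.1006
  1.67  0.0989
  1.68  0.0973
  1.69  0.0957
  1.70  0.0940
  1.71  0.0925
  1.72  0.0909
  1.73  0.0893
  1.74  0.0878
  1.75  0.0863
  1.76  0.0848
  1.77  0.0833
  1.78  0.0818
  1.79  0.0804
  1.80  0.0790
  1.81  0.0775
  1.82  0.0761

2.76

σ√T = 0.48·√0.08333 = 0.1386
d₁ = [ln(100/80) + (0.02 + 0.48²/2)·0.08333] / 0.1386 = [0.2231 + 0.0113] / 0.1386 = 1.6917 ≈ 1.69
√T = √0.08333 = 0.2887
φ(d₁) = φ(1.69) = 0.0957
vega = S·φ(d₁)·√T = 100·0.0957·0.2887 = 2.7629
(The call has the same vega.)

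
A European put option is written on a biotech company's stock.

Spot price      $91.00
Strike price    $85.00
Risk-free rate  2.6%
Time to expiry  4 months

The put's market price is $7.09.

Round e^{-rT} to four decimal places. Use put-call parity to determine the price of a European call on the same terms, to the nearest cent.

e^(−rT) = e^(−0.026·0.3333) = 0.9914
Put-call parity: C − P = S − K·e^(−rT) = 91 − 85·0.9914 = 91 − 84.2690 = 6.7310
C = P + (C − P) = 7.09 + (6.7310) = 13.8210

$13.82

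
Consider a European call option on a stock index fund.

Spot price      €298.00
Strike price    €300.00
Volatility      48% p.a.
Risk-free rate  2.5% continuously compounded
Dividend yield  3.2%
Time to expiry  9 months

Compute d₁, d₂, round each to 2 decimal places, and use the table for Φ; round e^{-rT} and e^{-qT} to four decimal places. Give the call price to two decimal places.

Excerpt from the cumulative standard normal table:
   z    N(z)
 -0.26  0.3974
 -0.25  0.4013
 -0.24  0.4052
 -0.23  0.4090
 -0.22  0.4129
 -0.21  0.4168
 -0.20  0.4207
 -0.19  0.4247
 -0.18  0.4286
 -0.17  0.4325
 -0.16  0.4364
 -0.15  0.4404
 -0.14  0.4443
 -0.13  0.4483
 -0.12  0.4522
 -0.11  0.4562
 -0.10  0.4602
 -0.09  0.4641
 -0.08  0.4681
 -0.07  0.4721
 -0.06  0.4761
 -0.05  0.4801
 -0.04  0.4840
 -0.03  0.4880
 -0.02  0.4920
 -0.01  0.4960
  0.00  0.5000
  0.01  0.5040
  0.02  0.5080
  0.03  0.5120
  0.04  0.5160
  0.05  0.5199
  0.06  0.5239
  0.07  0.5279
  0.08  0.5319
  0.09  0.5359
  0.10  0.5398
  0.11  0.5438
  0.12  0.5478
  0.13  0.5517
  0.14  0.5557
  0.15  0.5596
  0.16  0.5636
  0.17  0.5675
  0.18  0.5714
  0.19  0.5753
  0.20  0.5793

σ√T = 0.48·√0.75 = 0.4157
d₁ = [ln(298/300) + (0.025 − 0.032 + ½·0.48²)·0.75] / (σ√T) = (-0.0067 + 0.0811) / 0.4157 = 0.1791 ≈ 0.18
d₂ = 0.1791 − 0.4157 = -0.2366 ≈ -0.24
exp(−qT) = exp(−0.032·0.75) = 0.9763;  exp(−rT) = exp(−0.025·0.75) = 0.9814
N(d₁) = N(0.18) = 0.5714;  N(d₂) = N(-0.24) = 0.4052
C = 298·0.9763·0.5714 − 300·0.9814·0.4052 = 166.2416 − 119.2990 = 46.9426

€46.94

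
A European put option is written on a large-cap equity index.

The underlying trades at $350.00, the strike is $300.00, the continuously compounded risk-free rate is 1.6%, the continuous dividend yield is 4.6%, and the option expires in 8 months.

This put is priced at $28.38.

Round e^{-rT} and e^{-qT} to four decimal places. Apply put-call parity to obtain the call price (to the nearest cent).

e^(−qT) = e^(−0.046·0.6667) = 0.9698;  e^(−rT) = e^(−0.016·0.6667) = 0.9894
Put-call parity: C − P = S·e^(−qT) − K·e^(−rT) = 350·0.9698 − 300·0.9894 = 339.4300 − 296.8200 = 42.6100
C = P + (C − P) = 28.38 + (42.6100) = 70.9900

$70.99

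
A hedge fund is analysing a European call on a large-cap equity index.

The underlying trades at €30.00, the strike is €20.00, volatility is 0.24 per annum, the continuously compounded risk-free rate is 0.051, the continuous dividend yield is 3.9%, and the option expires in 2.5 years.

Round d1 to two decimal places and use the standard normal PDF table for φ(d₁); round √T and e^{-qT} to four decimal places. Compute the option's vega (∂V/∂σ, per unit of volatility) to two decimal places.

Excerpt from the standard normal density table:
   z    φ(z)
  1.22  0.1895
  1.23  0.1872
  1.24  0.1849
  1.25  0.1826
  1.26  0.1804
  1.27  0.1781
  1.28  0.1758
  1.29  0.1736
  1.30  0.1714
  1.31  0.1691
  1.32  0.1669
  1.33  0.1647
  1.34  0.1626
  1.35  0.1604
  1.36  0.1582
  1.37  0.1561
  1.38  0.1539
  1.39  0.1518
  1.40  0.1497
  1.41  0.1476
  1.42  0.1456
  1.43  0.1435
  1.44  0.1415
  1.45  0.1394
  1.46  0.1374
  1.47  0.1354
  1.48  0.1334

7.00

σ√T = 0.24·√2.5 = 0.3795
d₁ = [ln(30/20) + (0.051 − 0.039 + 0.24²/2)·2.5] / 0.3795 = [0.4055 + 0.1020] / 0.3795 = 1.3373 ≈ 1.34
√T = √2.5 = 1.5811
φ(d₁) = φ(1.34) = 0.1626
exp(−qT) = exp(−0.039·2.5) = 0.9071
vega = S·exp(−qT)·φ(d₁)·√T = 30·0.9071·0.1626·1.5811 = 6.9961
(Vega is the same for a European call and put with the same parameters.)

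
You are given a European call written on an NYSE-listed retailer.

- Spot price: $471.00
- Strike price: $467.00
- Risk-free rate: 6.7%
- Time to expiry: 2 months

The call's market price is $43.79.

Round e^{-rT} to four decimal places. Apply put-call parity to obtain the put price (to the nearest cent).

$34.61

exp(−rT) = exp(−0.067·0.1667) = 0.9889
Put-call parity: C − P = S − K·e^(−rT) = 471 − 467·0.9889 = 471 − 461.8163 = 9.1837
P = C − (C − P) = 43.79 − (9.1837) = 34.6063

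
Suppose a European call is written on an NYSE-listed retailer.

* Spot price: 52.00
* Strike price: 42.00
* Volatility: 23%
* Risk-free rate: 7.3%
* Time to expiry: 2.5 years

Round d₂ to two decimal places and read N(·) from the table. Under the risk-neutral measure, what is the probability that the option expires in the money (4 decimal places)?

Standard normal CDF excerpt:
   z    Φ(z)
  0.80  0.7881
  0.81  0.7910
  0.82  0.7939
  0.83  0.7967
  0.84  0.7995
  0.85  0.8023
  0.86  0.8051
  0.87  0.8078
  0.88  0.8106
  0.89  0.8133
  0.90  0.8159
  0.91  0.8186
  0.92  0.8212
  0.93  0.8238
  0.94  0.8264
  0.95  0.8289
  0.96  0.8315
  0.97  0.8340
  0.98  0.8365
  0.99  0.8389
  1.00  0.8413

σ√T = 0.23 × 1.5811 = 0.3637
d₁ = [ln(52/42) + (0.073 + 0.23²/2)·2.5] / 0.3637 = [0.2136 + 0.2486] / 0.3637 = 1.2710 which rounds to 1.27
d₂ = d₁ − σ√T = 1.2710 − 0.3637 = 0.9073 which rounds to 0.91
Pr(exercise) under Q = N(d₂) = 0.8186

0.8186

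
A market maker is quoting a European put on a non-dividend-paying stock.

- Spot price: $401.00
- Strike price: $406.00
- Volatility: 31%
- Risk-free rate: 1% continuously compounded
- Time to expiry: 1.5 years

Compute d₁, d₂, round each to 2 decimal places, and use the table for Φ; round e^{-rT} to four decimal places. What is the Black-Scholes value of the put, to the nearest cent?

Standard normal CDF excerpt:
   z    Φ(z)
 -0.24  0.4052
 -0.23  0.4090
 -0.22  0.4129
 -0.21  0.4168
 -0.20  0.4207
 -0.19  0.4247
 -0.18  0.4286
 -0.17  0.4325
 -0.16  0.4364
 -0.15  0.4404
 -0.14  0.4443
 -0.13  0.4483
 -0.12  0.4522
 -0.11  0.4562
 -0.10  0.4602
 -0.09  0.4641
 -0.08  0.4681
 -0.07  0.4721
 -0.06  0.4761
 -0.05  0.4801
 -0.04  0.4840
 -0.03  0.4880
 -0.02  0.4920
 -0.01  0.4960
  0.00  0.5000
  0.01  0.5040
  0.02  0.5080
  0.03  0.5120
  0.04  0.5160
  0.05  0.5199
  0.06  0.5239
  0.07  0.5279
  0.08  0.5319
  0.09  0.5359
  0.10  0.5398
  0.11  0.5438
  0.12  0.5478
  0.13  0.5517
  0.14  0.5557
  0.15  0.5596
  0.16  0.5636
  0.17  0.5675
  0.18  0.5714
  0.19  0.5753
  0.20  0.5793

$59.83

σ√T = 0.31 × 1.2247 = 0.3797
ln(S/K) + (r + σ²/2)T = ln(401/406) + (0.01 + 0.31²/2)·1.5 = -0.0124 + 0.0871 = 0.0747
d₁ = 0.0747 / 0.3797 = 0.1967 ≈ 0.20
d₂ = d₁ − σ√T = 0.1967 − 0.3797 = -0.1830 ≈ -0.18
exp(−rT) = exp(−0.01·1.5) = 0.9851
P = 406·0.9851·N(0.18) − 401·N(-0.20) = 406·0.9851·0.5714 − 401·0.4207 = 228.5318 − 168.7007 = 59.8311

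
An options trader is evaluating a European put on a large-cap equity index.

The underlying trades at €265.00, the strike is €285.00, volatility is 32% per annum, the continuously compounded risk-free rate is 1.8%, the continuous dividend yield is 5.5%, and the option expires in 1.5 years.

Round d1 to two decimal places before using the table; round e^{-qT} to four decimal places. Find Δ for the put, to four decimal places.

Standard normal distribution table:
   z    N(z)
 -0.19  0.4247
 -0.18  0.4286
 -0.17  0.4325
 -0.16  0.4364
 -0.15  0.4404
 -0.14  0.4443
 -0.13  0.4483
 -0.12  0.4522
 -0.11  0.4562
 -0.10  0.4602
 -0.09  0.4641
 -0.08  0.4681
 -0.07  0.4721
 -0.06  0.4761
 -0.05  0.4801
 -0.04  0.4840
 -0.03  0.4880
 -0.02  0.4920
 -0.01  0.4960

-0.5080

σ√T = 0.32 × 1.2247 = 0.3919
d₁ = [ln(265/285) + (0.018 − 0.055 + ½·0.32²)·1.5] / (σ√T) = (-0.0728 + 0.0213) / 0.3919 = -0.1313 which rounds to -0.13
N(d₁) = N(-0.13) = 0.4483
Δ_put = e^(−qT)·(N(d₁) − 1) = 0.9208·(0.4483 − 1) = -0.5080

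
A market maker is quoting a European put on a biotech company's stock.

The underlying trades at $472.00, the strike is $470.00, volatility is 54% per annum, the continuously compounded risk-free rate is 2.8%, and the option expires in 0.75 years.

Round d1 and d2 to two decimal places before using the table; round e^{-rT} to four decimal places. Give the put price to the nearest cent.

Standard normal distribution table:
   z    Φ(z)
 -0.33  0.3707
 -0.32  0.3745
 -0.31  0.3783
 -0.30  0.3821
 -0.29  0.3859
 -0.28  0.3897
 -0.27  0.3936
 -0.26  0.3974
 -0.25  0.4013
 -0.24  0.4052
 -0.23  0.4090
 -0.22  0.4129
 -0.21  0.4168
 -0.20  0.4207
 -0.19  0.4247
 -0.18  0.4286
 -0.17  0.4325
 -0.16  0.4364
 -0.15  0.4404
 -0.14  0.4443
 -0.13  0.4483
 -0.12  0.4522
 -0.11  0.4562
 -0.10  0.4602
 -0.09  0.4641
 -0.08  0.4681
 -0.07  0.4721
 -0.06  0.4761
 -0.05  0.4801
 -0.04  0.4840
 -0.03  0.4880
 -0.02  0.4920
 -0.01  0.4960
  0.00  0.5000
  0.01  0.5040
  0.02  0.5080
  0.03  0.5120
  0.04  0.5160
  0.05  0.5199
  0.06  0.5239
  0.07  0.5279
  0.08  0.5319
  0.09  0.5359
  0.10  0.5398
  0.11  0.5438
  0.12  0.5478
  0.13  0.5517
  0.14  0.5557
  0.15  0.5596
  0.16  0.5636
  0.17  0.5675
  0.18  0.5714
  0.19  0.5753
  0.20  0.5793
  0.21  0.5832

σ√T = 0.54 × 0.8660 = 0.4677
d₁ = [ln(472/470) + (0.028 + 0.54²/2)·0.75] / 0.4677 = [0.0042 + 0.1304] / 0.4677 = 0.2878 which rounds to 0.29
d₂ = d₁ − σ√T = 0.2878 − 0.4677 = -0.1798 which rounds to -0.18
e^(−rT) = e^(−0.028·0.75) = 0.9792
P = 470·0.9792·N(0.18) − 472·N(-0.29) = 470·0.9792·0.5714 − 472·0.3859 = 262.9720 − 182.1448 = 80.8272

$80.83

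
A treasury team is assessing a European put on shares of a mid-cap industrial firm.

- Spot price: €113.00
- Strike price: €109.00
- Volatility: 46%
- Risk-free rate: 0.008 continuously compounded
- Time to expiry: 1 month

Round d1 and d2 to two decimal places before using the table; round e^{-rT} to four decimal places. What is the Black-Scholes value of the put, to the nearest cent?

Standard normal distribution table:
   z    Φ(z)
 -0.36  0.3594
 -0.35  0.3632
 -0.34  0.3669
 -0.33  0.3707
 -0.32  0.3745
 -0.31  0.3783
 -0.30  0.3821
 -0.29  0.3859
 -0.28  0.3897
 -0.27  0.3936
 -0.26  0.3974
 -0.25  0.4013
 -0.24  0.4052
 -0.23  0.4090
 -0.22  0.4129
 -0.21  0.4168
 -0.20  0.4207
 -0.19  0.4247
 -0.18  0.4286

€3.94

σ√T = 0.46·√0.08333 = 0.1328
ln(S/K) + (r + σ²/2)T = ln(113/109) + (0.008 + 0.46²/2)·0.08333 = 0.0360 + 0.0095 = 0.0455
d₁ = 0.0455 / 0.1328 = 0.3428 which rounds to 0.34
d₂ = d₁ − σ√T = 0.3428 − 0.1328 = 0.2100 which rounds to 0.21
e^(−rT) = e^(−0.008·0.08333) = 0.9993
N(−d₂) = N(-0.21) = 0.4168;  N(−d₁) = N(-0.34) = 0.3669
P = 109·0.9993·0.4168 − 113·0.3669 = 45.3994 − 41.4597 = 3.9397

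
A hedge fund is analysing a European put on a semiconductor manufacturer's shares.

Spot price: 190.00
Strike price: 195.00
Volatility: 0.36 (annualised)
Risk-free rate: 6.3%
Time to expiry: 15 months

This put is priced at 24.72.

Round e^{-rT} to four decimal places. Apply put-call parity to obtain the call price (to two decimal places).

e^(−rT) = e^(−0.063·1.25) = 0.9243
Put-call parity: C − P = S − K·e^(−rT) = 190 − 195·0.9243 = 190 − 180.2385 = 9.7615
C = P + (C − P) = 24.72 + (9.7615) = 34.4815

34.48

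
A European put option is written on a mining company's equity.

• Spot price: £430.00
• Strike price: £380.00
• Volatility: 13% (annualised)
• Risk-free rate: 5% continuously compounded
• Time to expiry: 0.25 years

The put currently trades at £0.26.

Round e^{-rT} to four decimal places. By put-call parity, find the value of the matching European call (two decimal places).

e^(−rT) = e^(−0.05·0.25) = 0.9876
Put-call parity: C − P = S − K·e^(−rT) = 430 − 380·0.9876 = 430 − 375.2880 = 54.7120
C = P + (C − P) = 0.26 + (54.7120) = 54.9720

£54.97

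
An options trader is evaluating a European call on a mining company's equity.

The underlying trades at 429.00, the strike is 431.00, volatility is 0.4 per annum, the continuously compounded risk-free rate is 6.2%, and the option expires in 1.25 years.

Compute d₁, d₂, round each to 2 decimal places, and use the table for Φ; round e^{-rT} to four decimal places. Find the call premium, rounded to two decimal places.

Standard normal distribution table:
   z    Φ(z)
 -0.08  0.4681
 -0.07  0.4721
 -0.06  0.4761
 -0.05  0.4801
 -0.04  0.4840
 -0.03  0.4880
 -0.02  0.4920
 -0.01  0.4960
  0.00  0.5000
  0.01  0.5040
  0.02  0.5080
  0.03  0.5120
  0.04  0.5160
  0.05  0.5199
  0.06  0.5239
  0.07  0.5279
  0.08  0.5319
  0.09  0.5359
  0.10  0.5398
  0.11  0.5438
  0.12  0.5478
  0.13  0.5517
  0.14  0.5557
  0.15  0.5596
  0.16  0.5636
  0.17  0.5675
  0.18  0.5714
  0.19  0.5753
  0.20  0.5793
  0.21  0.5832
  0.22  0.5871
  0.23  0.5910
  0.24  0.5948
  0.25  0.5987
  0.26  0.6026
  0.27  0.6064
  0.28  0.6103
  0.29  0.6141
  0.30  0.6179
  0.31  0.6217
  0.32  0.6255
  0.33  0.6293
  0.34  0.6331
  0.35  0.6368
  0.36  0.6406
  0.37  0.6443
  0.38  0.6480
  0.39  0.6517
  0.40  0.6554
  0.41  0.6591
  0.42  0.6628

T = 1.25;  σ√T = 0.4472
d₁ = [ln(429/431) + (0.062 + ½·0.4²)·1.25] / (σ√T) = (-0.0047 + 0.1775) / 0.4472 = 0.3865 which rounds to 0.39
d₂ = 0.3865 − 0.4472 = -0.0607 which rounds to -0.06
exp(−rT) = exp(−0.062·1.25) = 0.9254
N(d₁) = N(0.39) = 0.6517;  N(d₂) = N(-0.06) = 0.4761
C = 429·0.6517 − 431·0.9254·0.4761 = 279.5793 − 189.8912 = 89.6881

89.69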